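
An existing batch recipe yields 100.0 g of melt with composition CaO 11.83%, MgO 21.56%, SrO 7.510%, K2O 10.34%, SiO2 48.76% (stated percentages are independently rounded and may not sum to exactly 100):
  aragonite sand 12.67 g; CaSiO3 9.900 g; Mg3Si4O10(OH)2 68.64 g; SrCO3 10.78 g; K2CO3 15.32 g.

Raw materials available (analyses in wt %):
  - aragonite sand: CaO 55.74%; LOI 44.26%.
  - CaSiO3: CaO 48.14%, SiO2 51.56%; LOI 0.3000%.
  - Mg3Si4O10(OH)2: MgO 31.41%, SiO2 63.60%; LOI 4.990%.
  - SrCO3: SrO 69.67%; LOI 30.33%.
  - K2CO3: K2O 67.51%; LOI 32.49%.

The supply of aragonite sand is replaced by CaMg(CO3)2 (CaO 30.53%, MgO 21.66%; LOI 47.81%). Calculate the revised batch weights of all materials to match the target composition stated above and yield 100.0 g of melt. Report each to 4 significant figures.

The working math keeps exact precision at every stage; in-progress results are displayed, rounded to 4 significant digits, in the printout; every reported figure is rounded a single time. All derived quantities are rebuilt from the batch weights at 100.0 g of glass at full precision (glass mass, ignition loss, the five compositions, totals, yield) as given in the problem or answer text.
The oxide mass targets at 100.0 g melt:
  CaO: 11.83% × 100.0 = 11.83 g
  MgO: 21.56% × 100.0 = 21.56 g
  SrO: 7.510% × 100.0 = 7.510 g
  K2O: 10.34% × 100.0 = 10.34 g
  SiO2: 48.76% × 100.0 = 48.76 g
Balance tally, oxide-wise, from the weights as reported, relative to the basis at hand (summed amounts equal target values modulo rounding of the values):
  CaO: 9.883·0.3053 + 18.31·0.4814 = 11.83 g (target 11.83 g)
  MgO: 9.883·0.2166 + 61.83·0.3141 = 21.56 g (target 21.56 g)
  SrO: 10.78·0.6967 = 7.510 g (target 7.510 g)
  K2O: 15.32·0.6751 = 10.34 g (target 10.34 g)
  SiO2: 18.31·0.5156 + 61.83·0.6360 = 48.76 g (target 48.76 g)
Glass-mass sanity pass: whole batch net of LOI = 100.0 g (oxide target masses add up to 100.0 g; versus the stated basis of 100.0 g — any gap is answer rounding).
Summing the batch: Σ batch = 116.1 g; the LOI term Σ batch·LOI equals 16.11 g; yield, glass over the total, = 86.12%.

Revised batch per 100.0 g melt:
  CaMg(CO3)2: 9.883 g
  CaSiO3: 18.31 g
  Mg3Si4O10(OH)2: 61.83 g
  SrCO3: 10.78 g
  K2CO3: 15.32 g
Total batch = 116.1 g; LOI loss = 16.11 g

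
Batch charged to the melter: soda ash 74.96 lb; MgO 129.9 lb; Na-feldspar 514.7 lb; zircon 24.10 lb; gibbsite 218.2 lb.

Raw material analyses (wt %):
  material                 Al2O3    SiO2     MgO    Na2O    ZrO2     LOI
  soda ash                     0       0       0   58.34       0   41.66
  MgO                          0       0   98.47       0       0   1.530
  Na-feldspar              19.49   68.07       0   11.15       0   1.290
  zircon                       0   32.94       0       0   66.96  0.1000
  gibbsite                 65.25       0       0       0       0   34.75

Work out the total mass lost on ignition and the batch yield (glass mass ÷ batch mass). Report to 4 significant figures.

LOI loss = 115.7 lb; glass = 846.2 lb; yield = 87.97%

Values along the way are displayed with 4-significant-digit rounding across the worked steps — each numeric step holds full precision at all times. Each reported number includes exactly one rounding; all derived quantities, including LOI, five oxide percentages, totals, net glass mass, yield, are carried starting from the weights per 846.2 lb of glass at full precision, exactly as printed in question or answer.
Per-material ignition loss:
  soda ash: 74.96 × 0.4166 = 31.23 lb
  MgO: 129.9 × 0.01530 = 1.987 lb
  Na-feldspar: 514.7 × 0.01290 = 6.640 lb
  zircon: 24.10 × 0.001000 = 0.02410 lb
  gibbsite: 218.2 × 0.3475 = 75.82 lb
Total LOI = 115.7 lb
Glass = batch − LOI = 961.9 − 115.7 = 846.2 lb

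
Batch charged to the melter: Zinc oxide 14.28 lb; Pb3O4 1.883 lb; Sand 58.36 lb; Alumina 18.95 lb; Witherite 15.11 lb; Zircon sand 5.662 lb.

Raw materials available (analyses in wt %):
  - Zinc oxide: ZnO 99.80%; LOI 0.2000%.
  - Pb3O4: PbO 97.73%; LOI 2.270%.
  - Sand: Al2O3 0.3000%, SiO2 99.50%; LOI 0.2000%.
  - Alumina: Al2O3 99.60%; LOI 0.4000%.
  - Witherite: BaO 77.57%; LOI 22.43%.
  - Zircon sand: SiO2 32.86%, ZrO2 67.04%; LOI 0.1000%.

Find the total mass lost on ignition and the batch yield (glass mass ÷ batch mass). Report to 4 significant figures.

LOI loss = 3.659 lb; glass = 110.6 lb; yield = 96.80%

Each numeric step holds exact precision end to end — working values are shown, with 4-significant-figure rounding, as written; exactly one rounding lands on every reported result. The derived quantities are recomputed from the weighed amounts for 110.6 lb of glass in exact precision (the totals, net glass mass, ignition loss, yield, the six compositions), exactly as printed in the problem or answer text.
Material-by-material LOI:
  Zinc oxide: 14.28 × 0.002000 = 0.02856 lb
  Pb3O4: 1.883 × 0.02270 = 0.04274 lb
  Sand: 58.36 × 0.002000 = 0.1167 lb
  Alumina: 18.95 × 0.004000 = 0.07580 lb
  Witherite: 15.11 × 0.2243 = 3.389 lb
  Zircon sand: 5.662 × 0.001000 = 0.005662 lb
Total LOI = 3.659 lb
Glass = batch − LOI = 114.2 − 3.659 = 110.6 lb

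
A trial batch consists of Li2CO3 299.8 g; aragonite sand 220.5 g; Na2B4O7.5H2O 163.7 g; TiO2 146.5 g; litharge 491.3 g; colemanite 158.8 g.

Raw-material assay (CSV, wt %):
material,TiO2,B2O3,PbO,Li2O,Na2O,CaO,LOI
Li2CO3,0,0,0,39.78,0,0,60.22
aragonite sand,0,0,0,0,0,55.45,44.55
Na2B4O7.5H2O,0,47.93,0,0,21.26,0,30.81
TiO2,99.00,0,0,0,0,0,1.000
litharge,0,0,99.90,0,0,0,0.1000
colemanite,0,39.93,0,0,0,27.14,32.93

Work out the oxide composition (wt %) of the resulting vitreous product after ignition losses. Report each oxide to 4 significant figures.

Mid-chain values appear, rounded to 4 significant digits, when written out; each numeric step keeps full precision through the solve; exactly one rounding lands on each reported result; derived quantities (totals, net glass mass, the six compositions, yield, LOI) are rebuilt in exact precision starting from the weights on 1097 g of glass precisely as stated by question or answer.
What the batch supplies per oxide:
  TiO2: 146.5·0.9900 = 145.0 g
  B2O3: 163.7·0.4793 + 158.8·0.3993 = 141.9 g
  PbO: 491.3·0.9990 = 490.8 g
  Li2O: 299.8·0.3978 = 119.3 g
  Na2O: 163.7·0.2126 = 34.80 g
  CaO: 220.5·0.5545 + 158.8·0.2714 = 165.4 g
LOI: 299.8·0.6022 + 220.5·0.4455 + 163.7·0.3081 + 146.5·0.01000 + 491.3·0.001000 + 158.8·0.3293 = 383.5 g
The glass mass, total less LOI, = 1481 − 383.5 = 1097 g (the oxide masses sum to this)
percent share: oxide ÷ glass, ×100

Glass mass = 1097 g (batch 1481 − LOI 383.5).
Composition: TiO2 13.22%, B2O3 12.93%, PbO 44.74%, Li2O 10.87%, Na2O 3.172%, CaO 15.07%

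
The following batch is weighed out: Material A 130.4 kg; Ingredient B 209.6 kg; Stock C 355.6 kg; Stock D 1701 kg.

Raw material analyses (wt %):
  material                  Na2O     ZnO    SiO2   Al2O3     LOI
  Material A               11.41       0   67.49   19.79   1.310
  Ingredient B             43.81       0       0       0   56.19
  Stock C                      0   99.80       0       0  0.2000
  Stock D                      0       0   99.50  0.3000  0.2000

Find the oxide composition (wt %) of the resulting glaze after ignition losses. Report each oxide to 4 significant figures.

Each numeric step holds exact precision in all steps. The intermediate values are shown (rounded to four significant digits) when written out. A single rounding produces each reported value. Derived quantities, including LOI, yield, the four compositions, net glass mass, totals, are computed from the batch weights for 2273 kg of glass at exact precision, exactly as printed in the question or the answer.
Delivered oxide masses:
  Na2O: 130.4·0.1141 + 209.6·0.4381 = 106.7 kg
  ZnO: 355.6·0.9980 = 354.9 kg
  SiO2: 130.4·0.6749 + 1701·0.9950 = 1781 kg
  Al2O3: 130.4·0.1979 + 1701·0.003000 = 30.91 kg
LOI: 130.4·0.01310 + 209.6·0.5619 + 355.6·0.002000 + 1701·0.002000 = 123.6 kg
The glass mass, total less LOI, = 2397 − 123.6 = 2273 kg (= Σ oxide masses)
each oxide over glass, ×100, is wt %

Glass mass = 2273 kg (batch 2397 − LOI 123.6).
Composition: Na2O 4.694%, ZnO 15.61%, SiO2 78.33%, Al2O3 1.360%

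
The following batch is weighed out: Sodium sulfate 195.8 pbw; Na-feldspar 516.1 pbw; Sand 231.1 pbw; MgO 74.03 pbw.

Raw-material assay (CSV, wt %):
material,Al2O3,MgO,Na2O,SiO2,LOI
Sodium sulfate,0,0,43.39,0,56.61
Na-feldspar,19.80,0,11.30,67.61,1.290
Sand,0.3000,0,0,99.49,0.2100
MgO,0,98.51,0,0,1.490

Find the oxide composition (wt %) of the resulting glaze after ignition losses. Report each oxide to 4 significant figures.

Glass mass = 897.9 pbw (batch 1017 − LOI 119.1).
Composition: Al2O3 11.46%, MgO 8.122%, Na2O 15.96%, SiO2 64.46%

The whole derivation holds full precision at every stage — values along the way are printed (rounded to four significant figures) on the page; each reported figure takes a single rounding. The derived quantities (totals, ignition loss, the yield, the four compositions, glass mass) are computed from the weighed amounts at 897.9 pbw of glass at full float precision as they appear in the problem or the answer.
Oxide-by-oxide delivered mass:
  Al2O3: 516.1·0.1980 + 231.1·0.003000 = 102.9 pbw
  MgO: 74.03·0.9851 = 72.93 pbw
  Na2O: 195.8·0.4339 + 516.1·0.1130 = 143.3 pbw
  SiO2: 516.1·0.6761 + 231.1·0.9949 = 578.9 pbw
LOI: 195.8·0.5661 + 516.1·0.01290 + 231.1·0.002100 + 74.03·0.01490 = 119.1 pbw
The glass mass, total less LOI, = 1017 − 119.1 = 897.9 pbw (the oxide masses sum to this)
wt % = oxide mass / glass mass × 100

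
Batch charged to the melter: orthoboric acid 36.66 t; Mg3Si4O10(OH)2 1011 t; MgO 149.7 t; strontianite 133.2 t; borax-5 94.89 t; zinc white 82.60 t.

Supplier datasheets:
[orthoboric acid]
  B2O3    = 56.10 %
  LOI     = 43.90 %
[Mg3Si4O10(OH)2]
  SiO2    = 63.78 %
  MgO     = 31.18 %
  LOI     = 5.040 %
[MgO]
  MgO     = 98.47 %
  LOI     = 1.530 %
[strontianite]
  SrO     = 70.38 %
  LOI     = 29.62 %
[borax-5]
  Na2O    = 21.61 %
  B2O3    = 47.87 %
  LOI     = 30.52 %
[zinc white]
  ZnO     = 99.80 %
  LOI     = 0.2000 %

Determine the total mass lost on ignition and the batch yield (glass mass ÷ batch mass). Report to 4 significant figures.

Mid-chain values are shown, rounded to four significant digits, in the printout; the whole derivation carries full precision throughout; a single rounding yields each reported value. The derived quantities are re-derived starting from the weights for 1370 t of glass in full precision (LOI, yield, six oxide percentages, glass mass, totals), precisely as stated by question or answer.
Per-material ignition loss:
  orthoboric acid: 36.66 × 0.4390 = 16.09 t
  Mg3Si4O10(OH)2: 1011 × 0.05040 = 50.95 t
  MgO: 149.7 × 0.01530 = 2.290 t
  strontianite: 133.2 × 0.2962 = 39.45 t
  borax-5: 94.89 × 0.3052 = 28.96 t
  zinc white: 82.60 × 0.002000 = 0.1652 t
Total LOI = 137.9 t
Glass = batch − LOI = 1508 − 137.9 = 1370 t

LOI loss = 137.9 t; glass = 1370 t; yield = 90.85%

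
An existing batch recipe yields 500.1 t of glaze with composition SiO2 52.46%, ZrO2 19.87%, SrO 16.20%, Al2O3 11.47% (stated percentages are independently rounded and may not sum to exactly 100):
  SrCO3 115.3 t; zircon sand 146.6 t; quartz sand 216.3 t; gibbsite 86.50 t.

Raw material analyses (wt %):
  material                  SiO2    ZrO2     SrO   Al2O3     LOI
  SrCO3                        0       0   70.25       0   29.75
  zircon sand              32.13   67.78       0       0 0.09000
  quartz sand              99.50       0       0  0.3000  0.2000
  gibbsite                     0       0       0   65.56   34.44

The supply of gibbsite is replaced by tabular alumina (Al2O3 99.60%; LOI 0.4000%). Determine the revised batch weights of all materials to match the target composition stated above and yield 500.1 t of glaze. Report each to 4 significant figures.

Rounding to four significant figures governs every working value as displayed. All arithmetic carries full precision end to end; a single rounding yields every reported value. The derived quantities (yield, net glass mass, LOI, the totals, the four compositions) are re-derived at full float precision from the weighed amounts per 500.1 t of glass exactly as printed in either problem or answer.
Oxide-by-oxide targets in 500.1 t glaze:
  SiO2: 52.46% × 500.1 = 262.4 t
  ZrO2: 19.87% × 500.1 = 99.37 t
  SrO: 16.20% × 500.1 = 81.02 t
  Al2O3: 11.47% × 500.1 = 57.36 t
Oxide-by-oxide audit on the weights just shown, against the basis in use (sums match the target masses once rounding is allowed for):
  SiO2: 146.6·0.3213 + 216.3·0.9950 = 262.3 t (target 262.4 t)
  ZrO2: 146.6·0.6778 = 99.37 t (target 99.37 t)
  SrO: 115.3·0.7025 = 81.00 t (target 81.02 t)
  Al2O3: 216.3·0.003000 + 56.94·0.9960 = 57.36 t (target 57.36 t)
Auditing the glass mass value: total charge less LOI = 500.0 t (the Σ of target masses is 500.1 t; the stated basis being 500.1 t — differing by rounding only).
Summing the batch: Σ batch = 535.1 t; LOI loss = Σ batch·LOI = 35.09 t; yield = glass ÷ total batch = 93.44%.

Revised batch per 500.1 t glaze:
  SrCO3: 115.3 t
  zircon sand: 146.6 t
  quartz sand: 216.3 t
  tabular alumina: 56.94 t
Total batch = 535.1 t; LOI loss = 35.09 t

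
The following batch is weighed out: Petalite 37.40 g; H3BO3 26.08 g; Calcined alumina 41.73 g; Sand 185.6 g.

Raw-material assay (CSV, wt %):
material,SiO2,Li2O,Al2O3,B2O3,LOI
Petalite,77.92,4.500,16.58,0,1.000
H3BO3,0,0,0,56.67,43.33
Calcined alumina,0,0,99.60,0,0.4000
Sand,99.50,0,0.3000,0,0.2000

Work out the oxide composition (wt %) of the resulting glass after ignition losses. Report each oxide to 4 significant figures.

Glass mass = 278.6 g (batch 290.8 − LOI 12.21).
Composition: SiO2 76.75%, Li2O 0.6041%, Al2O3 17.34%, B2O3 5.305%

Working values appear (rounded to four significant figures) across the worked steps — all arithmetic runs at full precision through every step. Every reported number is rounded exactly once — all derived quantities are re-derived from the batch weights per 278.6 g of glass in exact precision (the yield, ignition loss, net glass mass, totals, four oxide percentages) precisely as stated by the problem or the answer.
Delivered oxide masses:
  SiO2: 37.40·0.7792 + 185.6·0.9950 = 213.8 g
  Li2O: 37.40·0.04500 = 1.683 g
  Al2O3: 37.40·0.1658 + 41.73·0.9960 + 185.6·0.003000 = 48.32 g
  B2O3: 26.08·0.5667 = 14.78 g
LOI: 37.40·0.01000 + 26.08·0.4333 + 41.73·0.004000 + 185.6·0.002000 = 12.21 g
batch − LOI leaves glass = 290.8 − 12.21 = 278.6 g (consistent with Σ oxide mass)
wt %: oxide over glass, times 100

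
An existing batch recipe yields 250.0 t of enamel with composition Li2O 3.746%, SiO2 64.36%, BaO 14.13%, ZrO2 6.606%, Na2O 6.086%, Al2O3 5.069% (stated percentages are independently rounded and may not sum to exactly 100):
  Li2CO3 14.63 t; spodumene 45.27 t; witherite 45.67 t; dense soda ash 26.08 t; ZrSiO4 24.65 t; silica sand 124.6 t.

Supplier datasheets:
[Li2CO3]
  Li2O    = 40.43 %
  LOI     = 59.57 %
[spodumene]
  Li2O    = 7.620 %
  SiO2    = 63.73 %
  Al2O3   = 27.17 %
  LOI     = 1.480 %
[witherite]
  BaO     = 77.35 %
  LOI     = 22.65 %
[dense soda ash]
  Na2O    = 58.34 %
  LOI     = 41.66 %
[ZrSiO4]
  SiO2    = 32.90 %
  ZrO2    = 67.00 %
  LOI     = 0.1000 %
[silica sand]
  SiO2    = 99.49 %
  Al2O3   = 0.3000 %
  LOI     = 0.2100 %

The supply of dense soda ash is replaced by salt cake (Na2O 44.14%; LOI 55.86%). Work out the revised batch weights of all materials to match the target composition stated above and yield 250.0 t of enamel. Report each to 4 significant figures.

Revised batch per 250.0 t enamel:
  Li2CO3: 14.63 t
  spodumene: 45.27 t
  witherite: 45.67 t
  salt cake: 34.47 t
  ZrSiO4: 24.65 t
  silica sand: 124.6 t
Total batch = 289.3 t; LOI loss = 39.27 t

In-progress results are printed, rounded to four significant figures, alongside each step — all internal work runs at full float precision all the way through. Each reported number takes just one rounding — all derived quantities, including yield, totals, net glass mass, the six compositions, LOI, are rebuilt from the batch weights at 250.0 t of glass in full float precision precisely as stated by either problem or answer.
Target masses of each oxide per 250.0 t enamel:
  Li2O: 3.746% × 250.0 = 9.365 t
  SiO2: 64.36% × 250.0 = 160.9 t
  BaO: 14.13% × 250.0 = 35.33 t
  ZrO2: 6.606% × 250.0 = 16.52 t
  Na2O: 6.086% × 250.0 = 15.22 t
  Al2O3: 5.069% × 250.0 = 12.67 t
Mass-balance tally per oxide applying the batch weights above, for the quoted basis mass (sums match the target masses inside rounding margins):
  Li2O: 14.63·0.4043 + 45.27·0.07620 = 9.364 t (target 9.365 t)
  SiO2: 45.27·0.6373 + 24.65·0.3290 + 124.6·0.9949 = 160.9 t (target 160.9 t)
  BaO: 45.67·0.7735 = 35.33 t (target 35.33 t)
  ZrO2: 24.65·0.6700 = 16.52 t (target 16.52 t)
  Na2O: 34.47·0.4414 = 15.22 t (target 15.22 t)
  Al2O3: 45.27·0.2717 + 124.6·0.003000 = 12.67 t (target 12.67 t)
The glass-mass cross-check: net batch after ignition = 250.0 t (summing oxide targets gives 250.0 t; the stated basis being 250.0 t — deltas are rounding alone).
Summing the batch: Σ batch = 289.3 t; LOI removed, Σ of batch·LOI: 39.27 t; yield, glass over the total, = 86.43%.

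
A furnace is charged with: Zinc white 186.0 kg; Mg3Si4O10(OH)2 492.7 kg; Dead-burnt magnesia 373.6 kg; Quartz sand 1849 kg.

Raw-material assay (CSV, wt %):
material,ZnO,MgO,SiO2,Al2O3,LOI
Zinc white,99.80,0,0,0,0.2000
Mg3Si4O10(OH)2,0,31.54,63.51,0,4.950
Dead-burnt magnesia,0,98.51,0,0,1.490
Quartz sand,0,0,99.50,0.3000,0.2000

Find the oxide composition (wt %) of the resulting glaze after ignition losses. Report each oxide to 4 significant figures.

Glass mass = 2867 kg (batch 2901 − LOI 34.03).
Composition: ZnO 6.474%, MgO 18.26%, SiO2 75.08%, Al2O3 0.1935%

The whole derivation keeps exact precision at all times. Working values are shown rounded to 4 significant digits alongside each step — exactly one rounding lands on each reported figure; all derived quantities, which include the totals, the four compositions, the yield, ignition loss, net glass mass, are recomputed in full precision, as set out in either problem or answer, from the weighed amounts at 2867 kg of glass.
Mass of each oxide from the mix:
  ZnO: 186.0·0.9980 = 185.6 kg
  MgO: 492.7·0.3154 + 373.6·0.9851 = 523.4 kg
  SiO2: 492.7·0.6351 + 1849·0.9950 = 2153 kg
  Al2O3: 1849·0.003000 = 5.547 kg
LOI: 186.0·0.002000 + 492.7·0.04950 + 373.6·0.01490 + 1849·0.002000 = 34.03 kg
The glass mass, total less LOI, = 2901 − 34.03 = 2867 kg (= Σ oxide masses)
each wt % is 100 × oxide ÷ glass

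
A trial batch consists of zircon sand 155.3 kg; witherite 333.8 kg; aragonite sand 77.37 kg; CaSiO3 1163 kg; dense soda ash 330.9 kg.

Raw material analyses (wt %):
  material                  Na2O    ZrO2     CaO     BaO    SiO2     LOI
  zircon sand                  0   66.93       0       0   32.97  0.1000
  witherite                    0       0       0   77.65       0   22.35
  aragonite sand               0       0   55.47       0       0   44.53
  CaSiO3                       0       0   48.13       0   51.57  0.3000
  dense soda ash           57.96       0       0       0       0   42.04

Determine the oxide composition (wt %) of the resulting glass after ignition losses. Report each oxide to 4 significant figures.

In-progress results are shown, rounded to 4 significant digits, within the worked lines — all internal work holds full precision in all steps — a single rounding completes every reported value — derived quantities, including ignition loss, totals, glass mass, the five compositions, the yield, are rebuilt from the batch weights per 1809 kg of glass at exact precision exactly as shown in either problem or answer.
Delivered oxide masses:
  Na2O: 330.9·0.5796 = 191.8 kg
  ZrO2: 155.3·0.6693 = 103.9 kg
  CaO: 77.37·0.5547 + 1163·0.4813 = 602.7 kg
  BaO: 333.8·0.7765 = 259.2 kg
  SiO2: 155.3·0.3297 + 1163·0.5157 = 651.0 kg
LOI: 155.3·0.001000 + 333.8·0.2235 + 77.37·0.4453 + 1163·0.003000 + 330.9·0.4204 = 251.8 kg
Glass mass = batch − LOI = 2060 − 251.8 = 1809 kg (= the summed oxide contributions)
wt % = 100 × oxide mass / glass mass

Glass mass = 1809 kg (batch 2060 − LOI 251.8).
Composition: Na2O 10.60%, ZrO2 5.747%, CaO 33.32%, BaO 14.33%, SiO2 35.99%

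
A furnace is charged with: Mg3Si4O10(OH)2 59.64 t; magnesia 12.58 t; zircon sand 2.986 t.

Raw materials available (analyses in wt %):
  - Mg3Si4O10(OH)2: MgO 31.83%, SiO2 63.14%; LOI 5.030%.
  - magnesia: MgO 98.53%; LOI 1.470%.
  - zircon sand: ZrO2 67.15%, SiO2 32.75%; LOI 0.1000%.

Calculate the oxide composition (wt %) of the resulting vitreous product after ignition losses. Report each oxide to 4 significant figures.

Glass mass = 72.02 t (batch 75.21 − LOI 3.188).
Composition: MgO 43.57%, ZrO2 2.784%, SiO2 53.65%

The intermediate values are displayed (rounded to 4 significant figures) on the page. All arithmetic carries exact precision at each step; each reported number includes exactly one rounding — all derived quantities are carried in full precision (the totals, ignition loss, yield, the three compositions, glass mass) from the weighed amounts for 72.02 t of glass, exactly as printed in question or answer.
What the batch supplies per oxide:
  MgO: 59.64·0.3183 + 12.58·0.9853 = 31.38 t
  ZrO2: 2.986·0.6715 = 2.005 t
  SiO2: 59.64·0.6314 + 2.986·0.3275 = 38.63 t
LOI: 59.64·0.05030 + 12.58·0.01470 + 2.986·0.001000 = 3.188 t
Glass mass = batch − LOI = 75.21 − 3.188 = 72.02 t (equal to the oxide-mass sum)
each wt % is 100 × oxide ÷ glass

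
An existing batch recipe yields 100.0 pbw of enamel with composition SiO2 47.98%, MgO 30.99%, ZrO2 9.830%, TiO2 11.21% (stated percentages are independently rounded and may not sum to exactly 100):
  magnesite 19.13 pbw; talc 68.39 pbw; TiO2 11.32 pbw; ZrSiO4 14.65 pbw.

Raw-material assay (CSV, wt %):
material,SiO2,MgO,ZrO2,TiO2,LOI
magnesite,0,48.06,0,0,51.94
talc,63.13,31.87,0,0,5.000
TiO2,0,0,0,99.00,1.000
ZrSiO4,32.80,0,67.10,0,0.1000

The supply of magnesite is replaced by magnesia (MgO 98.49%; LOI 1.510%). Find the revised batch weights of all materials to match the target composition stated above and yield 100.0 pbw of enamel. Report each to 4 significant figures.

The working math carries full float precision at all times — mid-chain values are shown (rounded to four significant digits) on the page. Each reported value is rounded once only. The derived quantities, which include totals, four oxide percentages, yield, net glass mass, ignition loss, are computed in full float precision, as given in either problem or answer, from the batch weights for 100.0 pbw of glass.
Per-oxide target masses for 100.0 pbw enamel:
  SiO2: 47.98% × 100.0 = 47.98 pbw
  MgO: 30.99% × 100.0 = 30.99 pbw
  ZrO2: 9.830% × 100.0 = 9.830 pbw
  TiO2: 11.21% × 100.0 = 11.21 pbw
Mass-balance tally per oxide applying the batch weights above, per the basis as stated (sums match the target masses modulo rounding of the values):
  SiO2: 68.39·0.6313 + 14.65·0.3280 = 47.98 pbw (target 47.98 pbw)
  MgO: 9.335·0.9849 + 68.39·0.3187 = 30.99 pbw (target 30.99 pbw)
  ZrO2: 14.65·0.6710 = 9.830 pbw (target 9.830 pbw)
  TiO2: 11.32·0.9900 = 11.21 pbw (target 11.21 pbw)
Glass-mass sanity pass: net batch after ignition = 100.0 pbw (targets for the oxides total 100.0 pbw; versus the stated basis of 100.0 pbw — gaps are rounding artifacts).
Adding the batch up: Σ batch = 103.7 pbw; Σ batch·LOI gives LOI loss = 3.688 pbw; glass ÷ batch gives a yield of 96.44%.

Revised batch per 100.0 pbw enamel:
  magnesia: 9.335 pbw
  talc: 68.39 pbw
  TiO2: 11.32 pbw
  ZrSiO4: 14.65 pbw
Total batch = 103.7 pbw; LOI loss = 3.688 pbw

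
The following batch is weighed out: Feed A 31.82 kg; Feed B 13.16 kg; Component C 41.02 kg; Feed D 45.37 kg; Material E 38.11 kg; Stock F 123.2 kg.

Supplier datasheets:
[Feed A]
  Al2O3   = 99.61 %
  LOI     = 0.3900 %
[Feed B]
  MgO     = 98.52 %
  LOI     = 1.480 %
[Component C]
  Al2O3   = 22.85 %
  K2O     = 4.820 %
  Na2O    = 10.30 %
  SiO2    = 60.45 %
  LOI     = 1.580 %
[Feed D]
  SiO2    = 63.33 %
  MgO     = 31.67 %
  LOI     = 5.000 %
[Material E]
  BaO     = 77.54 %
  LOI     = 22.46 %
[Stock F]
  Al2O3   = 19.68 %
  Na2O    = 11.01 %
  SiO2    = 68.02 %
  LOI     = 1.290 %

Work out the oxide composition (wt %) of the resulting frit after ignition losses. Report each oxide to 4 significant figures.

Glass mass = 279.3 kg (batch 292.7 − LOI 13.38).
Composition: Al2O3 23.39%, K2O 0.7079%, Na2O 6.369%, SiO2 49.17%, BaO 10.58%, MgO 9.787%

All arithmetic runs at full precision all the way through. Intermediates appear with 4-significant-figure rounding as written; each reported number receives exactly one rounding; the derived quantities (the six compositions, ignition loss, net glass mass, yield, the totals) are recomputed at exact precision from the batch weights at 279.3 kg of glass as quoted within question or answer.
Delivered oxide masses:
  Al2O3: 31.82·0.9961 + 41.02·0.2285 + 123.2·0.1968 = 65.31 kg
  K2O: 41.02·0.04820 = 1.977 kg
  Na2O: 41.02·0.1030 + 123.2·0.1101 = 17.79 kg
  SiO2: 41.02·0.6045 + 45.37·0.6333 + 123.2·0.6802 = 137.3 kg
  BaO: 38.11·0.7754 = 29.55 kg
  MgO: 13.16·0.9852 + 45.37·0.3167 = 27.33 kg
LOI: 31.82·0.003900 + 13.16·0.01480 + 41.02·0.01580 + 45.37·0.05000 + 38.11·0.2246 + 123.2·0.01290 = 13.38 kg
The glass mass, total less LOI, = 292.7 − 13.38 = 279.3 kg (= the summed oxide contributions)
wt % = oxide mass / glass mass × 100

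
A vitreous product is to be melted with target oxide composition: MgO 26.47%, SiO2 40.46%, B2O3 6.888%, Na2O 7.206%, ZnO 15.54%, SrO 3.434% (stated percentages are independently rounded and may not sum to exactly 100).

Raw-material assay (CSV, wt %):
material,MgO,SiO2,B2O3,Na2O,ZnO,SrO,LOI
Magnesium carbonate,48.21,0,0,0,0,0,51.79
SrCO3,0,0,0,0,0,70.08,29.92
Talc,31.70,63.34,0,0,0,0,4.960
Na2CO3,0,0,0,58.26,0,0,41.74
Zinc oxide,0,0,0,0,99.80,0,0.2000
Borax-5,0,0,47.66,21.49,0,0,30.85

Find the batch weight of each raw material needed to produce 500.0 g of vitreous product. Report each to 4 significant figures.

Batch per 500.0 g vitreous product:
  Magnesium carbonate: 64.52 g
  SrCO3: 24.50 g
  Talc: 319.4 g
  Na2CO3: 35.19 g
  Zinc oxide: 77.86 g
  Borax-5: 72.26 g
Total batch = 593.7 g; LOI loss = 93.72 g; yield = 84.21%

Rounding to four significant digits governs each mid-chain value as printed. Each numeric step runs at full float precision from first step to last — every reported figure takes a single rounding — all derived quantities are re-derived at full precision (the totals, the yield, ignition loss, net glass mass, the six compositions) starting from the weights per 500.0 g of glass, as set out in either problem or answer.
The oxide mass targets at 500.0 g vitreous product:
  MgO: 26.47% × 500.0 = 132.4 g
  SiO2: 40.46% × 500.0 = 202.3 g
  B2O3: 6.888% × 500.0 = 34.44 g
  Na2O: 7.206% × 500.0 = 36.03 g
  ZnO: 15.54% × 500.0 = 77.70 g
  SrO: 3.434% × 500.0 = 17.17 g
Verifying the oxide balance on the weights just shown, on the stated basis (every target is met by its sum modulo rounding of the values):
  MgO: 64.52·0.4821 + 319.4·0.3170 = 132.4 g (target 132.4 g)
  SiO2: 319.4·0.6334 = 202.3 g (target 202.3 g)
  B2O3: 72.26·0.4766 = 34.44 g (target 34.44 g)
  Na2O: 35.19·0.5826 + 72.26·0.2149 = 36.03 g (target 36.03 g)
  ZnO: 77.86·0.9980 = 77.70 g (target 77.70 g)
  SrO: 24.50·0.7008 = 17.17 g (target 17.17 g)
The glass-mass cross-check: total charge less LOI = 500.0 g (per-oxide target masses sum to 500.0 g; versus the stated basis of 500.0 g — a pure rounding effect).
Batch total: Σ batch = 593.7 g; LOI loss = Σ batch·LOI = 93.72 g; yield: glass divided by total = 84.21%.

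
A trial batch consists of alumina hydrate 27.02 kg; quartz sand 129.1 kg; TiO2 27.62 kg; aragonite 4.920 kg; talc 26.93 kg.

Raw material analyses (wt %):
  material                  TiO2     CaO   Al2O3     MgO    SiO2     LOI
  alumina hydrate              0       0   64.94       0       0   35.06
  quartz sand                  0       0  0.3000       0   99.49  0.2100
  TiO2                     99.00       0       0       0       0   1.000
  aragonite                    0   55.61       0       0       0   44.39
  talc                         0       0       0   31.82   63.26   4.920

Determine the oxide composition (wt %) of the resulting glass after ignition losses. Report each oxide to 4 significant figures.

All arithmetic holds exact precision all the way through. Intermediates are displayed, rounded to 4 significant figures, within the worked lines — every reported value sees exactly one rounding; the derived quantities, including the totals, glass mass, yield, five oxide percentages, ignition loss, are carried starting from the weights at 202.1 kg of glass in exact precision as written in problem or answer.
Delivered oxide masses:
  TiO2: 27.62·0.9900 = 27.34 kg
  CaO: 4.920·0.5561 = 2.736 kg
  Al2O3: 27.02·0.6494 + 129.1·0.003000 = 17.93 kg
  MgO: 26.93·0.3182 = 8.569 kg
  SiO2: 129.1·0.9949 + 26.93·0.6326 = 145.5 kg
LOI: 27.02·0.3506 + 129.1·0.002100 + 27.62·0.01000 + 4.920·0.4439 + 26.93·0.04920 = 13.53 kg
Glass = total batch minus LOI = 215.6 − 13.53 = 202.1 kg (= the summed oxide contributions)
percent share: oxide ÷ glass, ×100

Glass mass = 202.1 kg (batch 215.6 − LOI 13.53).
Composition: TiO2 13.53%, CaO 1.354%, Al2O3 8.876%, MgO 4.241%, SiO2 72.00%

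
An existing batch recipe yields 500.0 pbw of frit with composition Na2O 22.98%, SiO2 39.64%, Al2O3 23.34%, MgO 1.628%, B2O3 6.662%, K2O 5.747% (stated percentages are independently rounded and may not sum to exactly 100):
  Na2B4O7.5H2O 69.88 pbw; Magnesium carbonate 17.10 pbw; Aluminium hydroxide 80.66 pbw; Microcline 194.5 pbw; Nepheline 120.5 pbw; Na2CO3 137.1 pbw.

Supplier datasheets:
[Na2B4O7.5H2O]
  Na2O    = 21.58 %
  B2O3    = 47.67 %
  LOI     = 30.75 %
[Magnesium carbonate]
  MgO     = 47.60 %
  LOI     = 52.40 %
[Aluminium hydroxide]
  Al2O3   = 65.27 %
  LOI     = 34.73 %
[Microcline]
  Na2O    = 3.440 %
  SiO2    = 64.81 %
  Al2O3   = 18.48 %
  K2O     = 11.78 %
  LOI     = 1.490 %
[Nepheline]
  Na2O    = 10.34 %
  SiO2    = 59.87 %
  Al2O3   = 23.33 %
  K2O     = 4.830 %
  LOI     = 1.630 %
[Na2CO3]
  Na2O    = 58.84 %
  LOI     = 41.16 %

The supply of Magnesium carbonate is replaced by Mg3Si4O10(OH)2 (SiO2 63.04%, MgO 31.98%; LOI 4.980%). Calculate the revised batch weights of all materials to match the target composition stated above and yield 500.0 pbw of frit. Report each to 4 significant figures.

Full float precision is maintained end to end; working values appear rounded to four significant digits at each printed step. A single rounding completes every reported value; all derived quantities, including glass mass, the totals, the six compositions, ignition loss, yield, are computed using the weight values on 500.0 pbw of glass at full float precision as quoted within question or answer.
Oxide mass targets, per 500.0 pbw frit:
  Na2O: 22.98% × 500.0 = 114.9 pbw
  SiO2: 39.64% × 500.0 = 198.2 pbw
  Al2O3: 23.34% × 500.0 = 116.7 pbw
  MgO: 1.628% × 500.0 = 8.140 pbw
  B2O3: 6.662% × 500.0 = 33.31 pbw
  K2O: 5.747% × 500.0 = 28.74 pbw
Checking each oxide sum given the weights on record, against the basis in use (every target is met by its sum modulo rounding of the values):
  Na2O: 69.88·0.2158 + 214.3·0.03440 + 72.27·0.1034 + 144.4·0.5884 = 114.9 pbw (target 114.9 pbw)
  SiO2: 25.45·0.6304 + 214.3·0.6481 + 72.27·0.5987 = 198.2 pbw (target 198.2 pbw)
  Al2O3: 92.29·0.6527 + 214.3·0.1848 + 72.27·0.2333 = 116.7 pbw (target 116.7 pbw)
  MgO: 25.45·0.3198 = 8.139 pbw (target 8.140 pbw)
  B2O3: 69.88·0.4767 = 33.31 pbw (target 33.31 pbw)
  K2O: 214.3·0.1178 + 72.27·0.04830 = 28.74 pbw (target 28.74 pbw)
Consistency of the glass mass: batch total minus LOI = 500.0 pbw (per-oxide target masses sum to 500.0 pbw; stated basis 500.0 pbw — any gap is answer rounding).
Batch grand total — Σ batch = 618.6 pbw; LOI loss = Σ batch·LOI = 118.6 pbw; yield, glass over the total, = 80.83%.

Revised batch per 500.0 pbw frit:
  Na2B4O7.5H2O: 69.88 pbw
  Mg3Si4O10(OH)2: 25.45 pbw
  Aluminium hydroxide: 92.29 pbw
  Microcline: 214.3 pbw
  Nepheline: 72.27 pbw
  Na2CO3: 144.4 pbw
Total batch = 618.6 pbw; LOI loss = 118.6 pbw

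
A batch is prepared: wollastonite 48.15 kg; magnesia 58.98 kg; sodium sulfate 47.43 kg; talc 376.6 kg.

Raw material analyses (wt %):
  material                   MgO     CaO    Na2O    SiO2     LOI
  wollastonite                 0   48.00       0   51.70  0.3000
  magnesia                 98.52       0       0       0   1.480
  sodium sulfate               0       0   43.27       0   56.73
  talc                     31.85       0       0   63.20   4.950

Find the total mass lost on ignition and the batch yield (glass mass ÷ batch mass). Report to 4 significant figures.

Rounding to four significant digits extends to each mid-chain value as shown — every computation holds full float precision through every step; exactly one rounding goes into every reported number. All derived quantities (the totals, ignition loss, glass mass, the yield, the four compositions) are computed at full float precision from the weighed amounts for 484.6 kg of glass exactly as shown in the problem or answer text.
Per-material ignition loss:
  wollastonite: 48.15 × 0.003000 = 0.1444 kg
  magnesia: 58.98 × 0.01480 = 0.8729 kg
  sodium sulfate: 47.43 × 0.5673 = 26.91 kg
  talc: 376.6 × 0.04950 = 18.64 kg
Total LOI = 46.57 kg
Glass = batch − LOI = 531.2 − 46.57 = 484.6 kg

LOI loss = 46.57 kg; glass = 484.6 kg; yield = 91.23%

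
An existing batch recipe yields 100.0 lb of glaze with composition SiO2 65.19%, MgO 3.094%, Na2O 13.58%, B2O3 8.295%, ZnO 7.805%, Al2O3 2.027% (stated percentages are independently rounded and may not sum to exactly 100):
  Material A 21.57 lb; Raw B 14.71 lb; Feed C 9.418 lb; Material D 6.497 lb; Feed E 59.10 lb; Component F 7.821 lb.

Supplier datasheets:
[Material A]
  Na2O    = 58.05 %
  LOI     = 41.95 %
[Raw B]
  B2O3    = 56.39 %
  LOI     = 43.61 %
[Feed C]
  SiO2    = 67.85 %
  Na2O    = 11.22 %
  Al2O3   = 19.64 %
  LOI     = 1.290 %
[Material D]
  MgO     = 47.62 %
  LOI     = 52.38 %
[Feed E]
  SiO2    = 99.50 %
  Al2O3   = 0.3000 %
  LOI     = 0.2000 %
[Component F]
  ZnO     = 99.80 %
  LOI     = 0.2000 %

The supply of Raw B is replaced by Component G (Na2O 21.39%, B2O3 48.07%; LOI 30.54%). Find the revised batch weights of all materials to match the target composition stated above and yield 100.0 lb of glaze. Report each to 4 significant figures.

Revised batch per 100.0 lb glaze:
  Material A: 15.21 lb
  Component G: 17.26 lb
  Feed C: 9.418 lb
  Material D: 6.497 lb
  Feed E: 59.10 lb
  Component F: 7.821 lb
Total batch = 115.3 lb; LOI loss = 15.31 lb

Mid-chain values are shown (rounded to 4 significant digits) in the working. Each numeric step runs at full precision from start to finish. Each reported result includes exactly one rounding — the derived quantities are recomputed from the batch weights at 100.0 lb of glass at full float precision (six oxide percentages, glass mass, the totals, ignition loss, the yield), as given in the problem or answer text.
The oxide mass targets at 100.0 lb glaze:
  SiO2: 65.19% × 100.0 = 65.19 lb
  MgO: 3.094% × 100.0 = 3.094 lb
  Na2O: 13.58% × 100.0 = 13.58 lb
  B2O3: 8.295% × 100.0 = 8.295 lb
  ZnO: 7.805% × 100.0 = 7.805 lb
  Al2O3: 2.027% × 100.0 = 2.027 lb
Sums-versus-targets review per the reported batch figures, for the quoted basis mass (each sum matches its target mass modulo rounding of the values):
  SiO2: 9.418·0.6785 + 59.10·0.9950 = 65.19 lb (target 65.19 lb)
  MgO: 6.497·0.4762 = 3.094 lb (target 3.094 lb)
  Na2O: 15.21·0.5805 + 17.26·0.2139 + 9.418·0.1122 = 13.58 lb (target 13.58 lb)
  B2O3: 17.26·0.4807 = 8.297 lb (target 8.295 lb)
  ZnO: 7.821·0.9980 = 7.805 lb (target 7.805 lb)
  Al2O3: 9.418·0.1964 + 59.10·0.003000 = 2.027 lb (target 2.027 lb)
Glass-mass bookkeeping: batch Σ − ignition loss = 100.0 lb (summing oxide targets gives 99.99 lb; the stated basis being 100.0 lb — any gap is answer rounding).
Batch total: Σ batch = 115.3 lb; LOI removed, Σ of batch·LOI: 15.31 lb; glass ÷ batch gives a yield of 86.72%.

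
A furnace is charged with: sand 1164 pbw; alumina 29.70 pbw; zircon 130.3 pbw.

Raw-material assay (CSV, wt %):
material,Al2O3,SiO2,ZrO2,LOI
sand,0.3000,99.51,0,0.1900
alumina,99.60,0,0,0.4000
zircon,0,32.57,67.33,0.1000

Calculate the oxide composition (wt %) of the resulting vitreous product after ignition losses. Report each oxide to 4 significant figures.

Glass mass = 1322 pbw (batch 1324 − LOI 2.461).
Composition: Al2O3 2.503%, SiO2 90.86%, ZrO2 6.639%

Every computation carries full float precision throughout — working values appear with 4-significant-digit rounding alongside each step; every reported figure includes exactly one rounding. All derived quantities, which include totals, yield, net glass mass, the three compositions, ignition loss, are re-derived in exact precision, as written in question or answer, starting from the weights at 1322 pbw of glass.
What the batch supplies per oxide:
  Al2O3: 1164·0.003000 + 29.70·0.9960 = 33.07 pbw
  SiO2: 1164·0.9951 + 130.3·0.3257 = 1201 pbw
  ZrO2: 130.3·0.6733 = 87.73 pbw
LOI: 1164·0.001900 + 29.70·0.004000 + 130.3·0.001000 = 2.461 pbw
Net of LOI, the glass mass = 1324 − 2.461 = 1322 pbw (equal to the oxide-mass sum)
each oxide over glass, ×100, is wt %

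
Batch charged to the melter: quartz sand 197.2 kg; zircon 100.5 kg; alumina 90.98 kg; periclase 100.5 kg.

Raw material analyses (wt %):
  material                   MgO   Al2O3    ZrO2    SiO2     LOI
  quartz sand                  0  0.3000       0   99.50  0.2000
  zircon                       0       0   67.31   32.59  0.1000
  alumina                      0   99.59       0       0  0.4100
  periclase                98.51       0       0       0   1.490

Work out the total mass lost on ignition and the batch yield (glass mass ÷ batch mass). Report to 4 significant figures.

The working math carries exact precision end to end. The intermediate values appear rounded to 4 significant digits between the steps; each reported number includes exactly one rounding. The derived quantities are computed from the weighed amounts per 486.8 kg of glass at exact precision (four oxide percentages, totals, net glass mass, the yield, ignition loss) as quoted within the problem or the answer.
Each material's LOI contribution:
  quartz sand: 197.2 × 0.002000 = 0.3944 kg
  zircon: 100.5 × 0.001000 = 0.1005 kg
  alumina: 90.98 × 0.004100 = 0.3730 kg
  periclase: 100.5 × 0.01490 = 1.497 kg
Total LOI = 2.365 kg
Glass = batch − LOI = 489.2 − 2.365 = 486.8 kg

LOI loss = 2.365 kg; glass = 486.8 kg; yield = 99.52%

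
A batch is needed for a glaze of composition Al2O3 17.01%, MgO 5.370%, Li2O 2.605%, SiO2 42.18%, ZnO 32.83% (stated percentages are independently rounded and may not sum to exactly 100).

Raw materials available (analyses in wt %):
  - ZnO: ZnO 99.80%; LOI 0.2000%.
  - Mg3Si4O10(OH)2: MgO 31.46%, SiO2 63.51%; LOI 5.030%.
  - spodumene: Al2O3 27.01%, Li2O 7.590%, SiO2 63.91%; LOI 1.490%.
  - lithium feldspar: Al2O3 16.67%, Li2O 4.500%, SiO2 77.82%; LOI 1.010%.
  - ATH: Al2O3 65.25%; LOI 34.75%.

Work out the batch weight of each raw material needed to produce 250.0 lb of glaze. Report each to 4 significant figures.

Batch per 250.0 lb glaze:
  ZnO: 82.24 lb
  Mg3Si4O10(OH)2: 42.67 lb
  spodumene: 50.89 lb
  lithium feldspar: 58.88 lb
  ATH: 29.06 lb
Total batch = 263.7 lb; LOI loss = 13.76 lb; yield = 94.78%

Full precision is maintained in all steps. Mid-chain values are displayed rounded to 4 significant digits in the printout — each reported value receives exactly one rounding — the derived quantities, which include yield, totals, five oxide percentages, glass mass, LOI, are recomputed in full float precision, exactly as printed in problem or answer, from the batch weights per 250.0 lb of glass.
Per-oxide target masses for 250.0 lb glaze:
  Al2O3: 17.01% × 250.0 = 42.52 lb
  MgO: 5.370% × 250.0 = 13.42 lb
  Li2O: 2.605% × 250.0 = 6.512 lb
  SiO2: 42.18% × 250.0 = 105.4 lb
  ZnO: 32.83% × 250.0 = 82.08 lb
Verifying the oxide balance with the batch weights as given, relative to the basis at hand (oxide sums agree with the targets up to rounding of the answer):
  Al2O3: 50.89·0.2701 + 58.88·0.1667 + 29.06·0.6525 = 42.52 lb (target 42.52 lb)
  MgO: 42.67·0.3146 = 13.42 lb (target 13.42 lb)
  Li2O: 50.89·0.07590 + 58.88·0.04500 = 6.512 lb (target 6.512 lb)
  SiO2: 42.67·0.6351 + 50.89·0.6391 + 58.88·0.7782 = 105.4 lb (target 105.4 lb)
  ZnO: 82.24·0.9980 = 82.08 lb (target 82.08 lb)
Mass balance on the glass: batch total minus LOI = 250.0 lb (the Σ of target masses is 250.0 lb; with the basis standing at 250.0 lb — rounding explains the deltas).
Batch grand total — Σ batch = 263.7 lb; Σ batch·LOI gives LOI loss = 13.76 lb; yield, glass over the total, = 94.78%.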